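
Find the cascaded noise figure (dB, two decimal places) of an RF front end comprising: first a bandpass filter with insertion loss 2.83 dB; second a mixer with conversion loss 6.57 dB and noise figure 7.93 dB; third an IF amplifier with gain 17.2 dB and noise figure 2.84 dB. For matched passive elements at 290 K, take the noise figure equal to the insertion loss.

13.00 dB

Convert to linear (a loss of L dB is a gain of −L dB): F_i = 10^(NF_i/10), G_i = 10^(G_i,dB/10)
  Stage 1: F_1 = 10^(2.83/10) = 1.919, G_1 = 10^(−2.83/10) = 0.5212
  Stage 2: F_2 = 10^(7.93/10) = 6.209, G_2 = 10^(−6.57/10) = 0.2203
  Stage 3: F_3 = 10^(2.84/10) = 1.923, G_3 = 10^(17.2/10) = 52.48
Friis cascade:
  F = 1.919 + (6.209 − 1)/0.5212 + (1.923 − 1)/0.1148 = 19.95
NF = 10 log₁₀(19.95) = 13.00 dB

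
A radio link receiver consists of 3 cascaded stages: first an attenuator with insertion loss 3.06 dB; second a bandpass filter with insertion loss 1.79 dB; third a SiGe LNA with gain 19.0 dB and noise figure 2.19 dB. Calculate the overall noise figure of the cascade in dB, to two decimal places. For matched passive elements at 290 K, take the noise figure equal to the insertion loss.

7.04 dB

Convert to linear (a loss of L dB is a gain of −L dB): F_i = 10^(NF_i/10), G_i = 10^(G_i,dB/10)
  Stage 1: F_1 = 10^(3.06/10) = 2.023, G_1 = 10^(−3.06/10) = 0.4943
  Stage 2: F_2 = 10^(1.79/10) = 1.510, G_2 = 10^(−1.79/10) = 0.6622
  Stage 3: F_3 = 10^(2.19/10) = 1.656, G_3 = 10^(19.0/10) = 79.43
Friis cascade:
  F = 2.023 + (1.510 − 1)/0.4943 + (1.656 − 1)/0.3273 = 5.058
NF = 10 log₁₀(5.058) = 7.04 dB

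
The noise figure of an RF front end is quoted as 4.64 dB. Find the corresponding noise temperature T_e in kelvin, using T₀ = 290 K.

F = 10^(4.64/10) = 2.91072
T_e = (F − 1)·T₀ = (2.91072 − 1) × 290 = 554 K

554 K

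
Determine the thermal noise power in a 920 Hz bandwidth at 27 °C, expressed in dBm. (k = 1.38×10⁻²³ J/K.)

−144.2 dBm

T = 27 °C + 273.15 = 300.15 K
P_n = kTB = 1.38×10⁻²³ × 300.15 × 9.20×10² = 3.81×10⁻¹⁸ W
In dBm: 10 log₁₀(3.81×10⁻¹⁸ / 10⁻³) = −144.2 dBm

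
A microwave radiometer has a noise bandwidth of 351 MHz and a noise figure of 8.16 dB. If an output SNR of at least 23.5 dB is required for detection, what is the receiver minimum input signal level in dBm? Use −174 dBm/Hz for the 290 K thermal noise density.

Sensitivity = −174 + 10 log₁₀(B) + NF + SNR_min
= −174 + 85.45 + 8.16 + 23.5
= −56.89 dBm → −56.9 dBm

−56.9 dBm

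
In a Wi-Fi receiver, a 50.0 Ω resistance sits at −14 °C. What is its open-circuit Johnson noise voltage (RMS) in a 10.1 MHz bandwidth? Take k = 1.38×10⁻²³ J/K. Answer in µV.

2.69 µV

T = −14 °C + 273.15 = 259.15 K
V_n = √(4kTRB)
4kTRB = 4 × 1.38×10⁻²³ × 259.15 × 5.00×10¹ × 1.01×10⁷ = 7.22×10⁻¹² V²
V_n = √(7.22×10⁻¹²) = 2.69×10⁻⁶ V = 2.69 µV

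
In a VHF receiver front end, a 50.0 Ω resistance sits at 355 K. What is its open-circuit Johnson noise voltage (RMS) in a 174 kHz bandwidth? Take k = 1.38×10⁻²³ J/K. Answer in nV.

V_n = √(4kTRB)
4kTRB = 4 × 1.38×10⁻²³ × 355 × 5.00×10¹ × 1.74×10⁵ = 1.70×10⁻¹³ V²
V_n = √(1.70×10⁻¹³) = 4.13×10⁻⁷ V = 413 nV

413 nV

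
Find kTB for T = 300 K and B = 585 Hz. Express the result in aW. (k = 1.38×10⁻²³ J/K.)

2.42 aW

P_n = kTB = 1.38×10⁻²³ × 300 × 5.85×10² = 2.42×10⁻¹⁸ W = 2.42 aW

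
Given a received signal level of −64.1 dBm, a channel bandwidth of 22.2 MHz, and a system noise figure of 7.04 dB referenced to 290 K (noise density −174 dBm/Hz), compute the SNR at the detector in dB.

29.4 dB

Noise floor: N = −174 + 10 log₁₀(B) + NF
10 log₁₀(2.22×10⁷) = 73.46 dB
N = −174 + 73.46 + 7.04 = −93.50 dBm
SNR = P_sig − N = −64.1 − (−93.50) = 29.40 dB → 29.4 dB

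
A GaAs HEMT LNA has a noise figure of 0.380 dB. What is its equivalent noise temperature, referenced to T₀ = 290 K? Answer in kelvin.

F = 10^(0.380/10) = 1.09144
T_e = (F − 1)·T₀ = (1.09144 − 1) × 290 = 26.5 K

26.5 K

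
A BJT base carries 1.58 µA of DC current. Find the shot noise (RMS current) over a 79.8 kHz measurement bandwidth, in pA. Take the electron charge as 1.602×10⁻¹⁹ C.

201 pA

I_n = √(2qI·B)
2qI·B = 2 × 1.602×10⁻¹⁹ × 1.58×10⁻⁶ × 7.98×10⁴ = 4.04×10⁻²⁰ A²
I_n = √(4.04×10⁻²⁰) = 2.01×10⁻¹⁰ A = 201 pA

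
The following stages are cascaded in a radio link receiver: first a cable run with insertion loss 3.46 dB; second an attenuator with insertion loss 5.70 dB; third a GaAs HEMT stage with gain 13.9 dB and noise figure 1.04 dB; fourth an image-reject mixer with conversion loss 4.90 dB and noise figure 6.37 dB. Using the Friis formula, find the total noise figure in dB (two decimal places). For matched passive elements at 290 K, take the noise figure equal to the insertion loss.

Convert to linear (a loss of L dB is a gain of −L dB): F_i = 10^(NF_i/10), G_i = 10^(G_i,dB/10)
  Stage 1: F_1 = 10^(3.46/10) = 2.218, G_1 = 10^(−3.46/10) = 0.4508
  Stage 2: F_2 = 10^(5.70/10) = 3.715, G_2 = 10^(−5.70/10) = 0.2692
  Stage 3: F_3 = 10^(1.04/10) = 1.271, G_3 = 10^(13.9/10) = 24.55
  Stage 4: F_4 = 10^(6.37/10) = 4.335, G_4 = 10^(−4.90/10) = 0.3236
Friis cascade:
  F = 2.218 + (3.715 − 1)/0.4508 + (1.271 − 1)/0.1213 + (4.335 − 1)/2.979 = 11.59
NF = 10 log₁₀(11.59) = 10.64 dB

10.64 dB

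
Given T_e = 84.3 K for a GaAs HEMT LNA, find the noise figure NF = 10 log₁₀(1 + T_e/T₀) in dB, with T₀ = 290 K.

F = 1 + T_e/T₀ = 1 + 84.3/290 = 1.29069
NF = 10 log₁₀(1.29069) = 1.11 dB

1.11 dB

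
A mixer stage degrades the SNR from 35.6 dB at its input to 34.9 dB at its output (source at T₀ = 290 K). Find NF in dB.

0.7 dB

NF (dB) = SNR_in(dB) − SNR_out(dB) when the source is at T₀
NF = 35.6 − 34.9 = 0.7 dB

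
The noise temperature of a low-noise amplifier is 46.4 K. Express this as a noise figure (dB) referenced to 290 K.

F = 1 + T_e/T₀ = 1 + 46.4/290 = 1.16
NF = 10 log₁₀(1.16) = 0.645 dB

0.645 dB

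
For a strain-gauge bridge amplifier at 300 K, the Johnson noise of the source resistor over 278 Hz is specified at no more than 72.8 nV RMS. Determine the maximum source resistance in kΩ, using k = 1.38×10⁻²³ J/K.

Johnson–Nyquist: V_n = √(4kTRB) ⇒ R = V_n² / (4kTB)
4kTB = 4 × 1.38×10⁻²³ × 300 × 2.78×10² = 4.60×10⁻¹⁸
R = (7.28×10⁻⁸)² / 4.60×10⁻¹⁸ = 1.15×10³ Ω = 1.15 kΩ

1.15 kΩ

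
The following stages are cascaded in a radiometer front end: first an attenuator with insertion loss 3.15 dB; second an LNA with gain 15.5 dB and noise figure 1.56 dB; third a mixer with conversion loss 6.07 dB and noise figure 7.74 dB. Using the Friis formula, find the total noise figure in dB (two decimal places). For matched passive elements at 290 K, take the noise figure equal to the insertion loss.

5.11 dB

Convert to linear (a loss of L dB is a gain of −L dB): F_i = 10^(NF_i/10), G_i = 10^(G_i,dB/10)
  Stage 1: F_1 = 10^(3.15/10) = 2.065, G_1 = 10^(−3.15/10) = 0.4842
  Stage 2: F_2 = 10^(1.56/10) = 1.432, G_2 = 10^(15.5/10) = 35.48
  Stage 3: F_3 = 10^(7.74/10) = 5.943, G_3 = 10^(−6.07/10) = 0.2472
Friis cascade:
  F = 2.065 + (1.432 − 1)/0.4842 + (5.943 − 1)/17.18 = 3.246
NF = 10 log₁₀(3.246) = 5.11 dB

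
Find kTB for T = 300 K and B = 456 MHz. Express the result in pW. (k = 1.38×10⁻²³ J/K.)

1.89 pW

P_n = kTB = 1.38×10⁻²³ × 300 × 4.56×10⁸ = 1.89×10⁻¹² W = 1.89 pW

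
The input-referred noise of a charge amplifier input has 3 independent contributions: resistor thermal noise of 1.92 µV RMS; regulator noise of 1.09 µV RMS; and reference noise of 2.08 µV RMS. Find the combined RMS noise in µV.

Uncorrelated sources add in power (mean-square): V_tot = √(ΣV_i²)
V_tot = √[(1.92×10⁻⁶)² + (1.09×10⁻⁶)² + (2.08×10⁻⁶)²] = 3.03×10⁻⁶ V = 3.03 µV

3.03 µV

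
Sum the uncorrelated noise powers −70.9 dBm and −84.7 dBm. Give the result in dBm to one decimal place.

Convert to linear, add, convert back:
P₁ = 8.13×10⁻¹¹ W, P₂ = 3.39×10⁻¹² W
P_tot = 8.47×10⁻¹¹ W → 10 log₁₀(P_tot / 10⁻³) = −70.7 dBm

−70.7 dBm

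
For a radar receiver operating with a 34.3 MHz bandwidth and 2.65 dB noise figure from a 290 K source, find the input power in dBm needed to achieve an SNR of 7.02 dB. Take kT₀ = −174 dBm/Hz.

−89.0 dBm

Sensitivity = −174 + 10 log₁₀(B) + NF + SNR_min
= −174 + 75.35 + 2.65 + 7.02
= −88.98 dBm → −89.0 dBm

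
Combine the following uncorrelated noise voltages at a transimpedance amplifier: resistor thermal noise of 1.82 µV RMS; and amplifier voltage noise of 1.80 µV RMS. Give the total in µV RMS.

2.56 µV

Uncorrelated sources add in power (mean-square): V_tot = √(ΣV_i²)
V_tot = √[(1.82×10⁻⁶)² + (1.80×10⁻⁶)²] = 2.56×10⁻⁶ V = 2.56 µV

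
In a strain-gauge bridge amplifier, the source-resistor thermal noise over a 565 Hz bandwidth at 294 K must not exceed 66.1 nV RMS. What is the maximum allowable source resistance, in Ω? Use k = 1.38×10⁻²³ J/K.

477 Ω

Johnson–Nyquist: V_n = √(4kTRB) ⇒ R = V_n² / (4kTB)
4kTB = 4 × 1.38×10⁻²³ × 294 × 5.65×10² = 9.17×10⁻¹⁸
R = (6.61×10⁻⁸)² / 9.17×10⁻¹⁸ = 4.77×10² Ω = 477 Ω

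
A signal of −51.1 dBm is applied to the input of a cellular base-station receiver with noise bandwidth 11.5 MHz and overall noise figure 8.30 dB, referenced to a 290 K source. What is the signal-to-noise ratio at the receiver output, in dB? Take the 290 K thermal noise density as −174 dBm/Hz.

44.0 dB

Noise floor: N = −174 + 10 log₁₀(B) + NF
10 log₁₀(1.15×10⁷) = 70.61 dB
N = −174 + 70.61 + 8.30 = −95.09 dBm
SNR = P_sig − N = −51.1 − (−95.09) = 43.99 dB → 44.0 dB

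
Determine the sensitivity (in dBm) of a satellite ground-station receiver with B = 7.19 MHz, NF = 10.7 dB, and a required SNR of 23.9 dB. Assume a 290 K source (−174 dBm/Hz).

Sensitivity = −174 + 10 log₁₀(B) + NF + SNR_min
= −174 + 68.57 + 10.7 + 23.9
= −70.83 dBm → −70.8 dBm

−70.8 dBm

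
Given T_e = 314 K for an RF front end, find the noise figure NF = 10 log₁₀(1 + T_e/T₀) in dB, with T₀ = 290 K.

3.19 dB

F = 1 + T_e/T₀ = 1 + 314/290 = 2.08276
NF = 10 log₁₀(2.08276) = 3.19 dB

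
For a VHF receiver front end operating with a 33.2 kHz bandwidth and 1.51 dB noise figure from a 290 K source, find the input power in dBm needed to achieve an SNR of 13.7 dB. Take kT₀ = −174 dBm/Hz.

Sensitivity = −174 + 10 log₁₀(B) + NF + SNR_min
= −174 + 45.21 + 1.51 + 13.7
= −113.58 dBm → −113.6 dBm

−113.6 dBm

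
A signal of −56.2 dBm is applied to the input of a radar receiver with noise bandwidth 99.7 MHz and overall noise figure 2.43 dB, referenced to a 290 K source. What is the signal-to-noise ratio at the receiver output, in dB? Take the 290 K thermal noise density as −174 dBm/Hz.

35.4 dB

Noise floor: N = −174 + 10 log₁₀(B) + NF
10 log₁₀(9.97×10⁷) = 79.99 dB
N = −174 + 79.99 + 2.43 = −91.58 dBm
SNR = P_sig − N = −56.2 − (−91.58) = 35.38 dB → 35.4 dB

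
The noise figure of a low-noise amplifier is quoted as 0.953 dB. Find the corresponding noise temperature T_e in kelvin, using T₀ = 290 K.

71.2 K

F = 10^(0.953/10) = 1.24537
T_e = (F − 1)·T₀ = (1.24537 − 1) × 290 = 71.2 K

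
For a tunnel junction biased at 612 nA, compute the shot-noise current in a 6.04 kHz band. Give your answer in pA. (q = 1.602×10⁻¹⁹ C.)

I_n = √(2qI·B)
2qI·B = 2 × 1.602×10⁻¹⁹ × 6.12×10⁻⁷ × 6.04×10³ = 1.18×10⁻²¹ A²
I_n = √(1.18×10⁻²¹) = 3.44×10⁻¹¹ A = 34.4 pA

34.4 pA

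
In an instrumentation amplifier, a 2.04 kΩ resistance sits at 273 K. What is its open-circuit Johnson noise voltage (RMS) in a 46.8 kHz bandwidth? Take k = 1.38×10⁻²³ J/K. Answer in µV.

V_n = √(4kTRB)
4kTRB = 4 × 1.38×10⁻²³ × 273 × 2.04×10³ × 4.68×10⁴ = 1.44×10⁻¹² V²
V_n = √(1.44×10⁻¹²) = 1.20×10⁻⁶ V = 1.20 µV

1.20 µV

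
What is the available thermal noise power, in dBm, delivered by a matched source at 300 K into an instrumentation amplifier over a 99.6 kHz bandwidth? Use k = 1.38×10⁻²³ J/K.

P_n = kTB = 1.38×10⁻²³ × 300 × 9.96×10⁴ = 4.12×10⁻¹⁶ W
In dBm: 10 log₁₀(4.12×10⁻¹⁶ / 10⁻³) = −123.8 dBm

−123.8 dBm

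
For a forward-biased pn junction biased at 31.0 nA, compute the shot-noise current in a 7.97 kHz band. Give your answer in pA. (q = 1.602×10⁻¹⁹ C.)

8.90 pA

I_n = √(2qI·B)
2qI·B = 2 × 1.602×10⁻¹⁹ × 3.10×10⁻⁸ × 7.97×10³ = 7.92×10⁻²³ A²
I_n = √(7.92×10⁻²³) = 8.90×10⁻¹² A = 8.90 pA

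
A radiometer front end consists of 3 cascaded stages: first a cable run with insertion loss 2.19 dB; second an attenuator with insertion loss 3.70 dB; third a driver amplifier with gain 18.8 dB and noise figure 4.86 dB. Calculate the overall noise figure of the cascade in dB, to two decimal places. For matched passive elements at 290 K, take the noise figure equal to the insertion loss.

Convert to linear (a loss of L dB is a gain of −L dB): F_i = 10^(NF_i/10), G_i = 10^(G_i,dB/10)
  Stage 1: F_1 = 10^(2.19/10) = 1.656, G_1 = 10^(−2.19/10) = 0.6039
  Stage 2: F_2 = 10^(3.70/10) = 2.344, G_2 = 10^(−3.70/10) = 0.4266
  Stage 3: F_3 = 10^(4.86/10) = 3.062, G_3 = 10^(18.8/10) = 75.86
Friis cascade:
  F = 1.656 + (2.344 − 1)/0.6039 + (3.062 − 1)/0.2576 = 11.89
NF = 10 log₁₀(11.89) = 10.75 dB

10.75 dB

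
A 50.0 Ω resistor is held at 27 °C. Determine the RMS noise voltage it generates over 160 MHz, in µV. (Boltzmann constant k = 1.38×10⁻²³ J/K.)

T = 27 °C + 273.15 = 300.15 K
V_n = √(4kTRB)
4kTRB = 4 × 1.38×10⁻²³ × 300.15 × 5.00×10¹ × 1.60×10⁸ = 1.33×10⁻¹⁰ V²
V_n = √(1.33×10⁻¹⁰) = 1.15×10⁻⁵ V = 11.5 µV

11.5 µV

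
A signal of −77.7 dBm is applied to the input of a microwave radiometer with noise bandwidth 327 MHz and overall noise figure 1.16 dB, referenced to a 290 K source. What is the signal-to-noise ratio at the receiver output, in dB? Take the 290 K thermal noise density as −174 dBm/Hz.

Noise floor: N = −174 + 10 log₁₀(B) + NF
10 log₁₀(3.27×10⁸) = 85.15 dB
N = −174 + 85.15 + 1.16 = −87.69 dBm
SNR = P_sig − N = −77.7 − (−87.69) = 9.99 dB → 10.0 dB

10.0 dB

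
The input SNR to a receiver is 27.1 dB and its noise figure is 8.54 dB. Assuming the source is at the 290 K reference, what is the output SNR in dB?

18.56 dB

By definition F = SNR_in/SNR_out, so in dB: SNR_out = SNR_in − NF
SNR_out = 27.1 − 8.54 = 18.56 dB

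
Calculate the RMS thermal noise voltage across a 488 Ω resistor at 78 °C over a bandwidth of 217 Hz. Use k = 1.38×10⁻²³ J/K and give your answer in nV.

45.3 nV

T = 78 °C + 273.15 = 351.15 K
V_n = √(4kTRB)
4kTRB = 4 × 1.38×10⁻²³ × 351.15 × 4.88×10² × 2.17×10² = 2.05×10⁻¹⁵ V²
V_n = √(2.05×10⁻¹⁵) = 4.53×10⁻⁸ V = 45.3 nV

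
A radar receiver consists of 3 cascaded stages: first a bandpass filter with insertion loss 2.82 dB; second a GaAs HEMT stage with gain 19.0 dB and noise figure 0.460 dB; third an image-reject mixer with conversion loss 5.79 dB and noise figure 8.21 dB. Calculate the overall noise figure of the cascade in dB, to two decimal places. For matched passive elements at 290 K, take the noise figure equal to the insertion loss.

Convert to linear (a loss of L dB is a gain of −L dB): F_i = 10^(NF_i/10), G_i = 10^(G_i,dB/10)
  Stage 1: F_1 = 10^(2.82/10) = 1.914, G_1 = 10^(−2.82/10) = 0.5224
  Stage 2: F_2 = 10^(0.460/10) = 1.112, G_2 = 10^(19.0/10) = 79.43
  Stage 3: F_3 = 10^(8.21/10) = 6.622, G_3 = 10^(−5.79/10) = 0.2636
Friis cascade:
  F = 1.914 + (1.112 − 1)/0.5224 + (6.622 − 1)/41.50 = 2.264
NF = 10 log₁₀(2.264) = 3.55 dB

3.55 dB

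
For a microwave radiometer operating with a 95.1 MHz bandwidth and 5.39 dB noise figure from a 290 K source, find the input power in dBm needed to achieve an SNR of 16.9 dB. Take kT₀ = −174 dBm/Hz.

−71.9 dBm

Sensitivity = −174 + 10 log₁₀(B) + NF + SNR_min
= −174 + 79.78 + 5.39 + 16.9
= −71.93 dBm → −71.9 dBm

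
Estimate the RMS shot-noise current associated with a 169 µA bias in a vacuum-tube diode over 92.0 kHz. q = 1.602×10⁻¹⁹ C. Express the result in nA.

I_n = √(2qI·B)
2qI·B = 2 × 1.602×10⁻¹⁹ × 1.69×10⁻⁴ × 9.20×10⁴ = 4.98×10⁻¹⁸ A²
I_n = √(4.98×10⁻¹⁸) = 2.23×10⁻⁹ A = 2.23 nA

2.23 nA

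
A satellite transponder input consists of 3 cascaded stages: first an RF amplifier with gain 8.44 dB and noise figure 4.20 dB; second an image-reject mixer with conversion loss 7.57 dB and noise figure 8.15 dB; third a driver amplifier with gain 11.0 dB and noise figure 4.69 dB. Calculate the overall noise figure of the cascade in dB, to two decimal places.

Convert to linear (a loss of L dB is a gain of −L dB): F_i = 10^(NF_i/10), G_i = 10^(G_i,dB/10)
  Stage 1: F_1 = 10^(4.20/10) = 2.630, G_1 = 10^(8.44/10) = 6.982
  Stage 2: F_2 = 10^(8.15/10) = 6.531, G_2 = 10^(−7.57/10) = 0.1750
  Stage 3: F_3 = 10^(4.69/10) = 2.944, G_3 = 10^(11.0/10) = 12.59
Friis cascade:
  F = 2.630 + (6.531 − 1)/6.982 + (2.944 − 1)/1.222 = 5.014
NF = 10 log₁₀(5.014) = 7.00 dB

7.00 dB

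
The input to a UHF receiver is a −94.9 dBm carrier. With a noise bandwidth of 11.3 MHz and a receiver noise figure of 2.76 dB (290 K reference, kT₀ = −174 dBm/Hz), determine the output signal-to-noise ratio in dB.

5.8 dB

Noise floor: N = −174 + 10 log₁₀(B) + NF
10 log₁₀(1.13×10⁷) = 70.53 dB
N = −174 + 70.53 + 2.76 = −100.71 dBm
SNR = P_sig − N = −94.9 − (−100.71) = 5.81 dB → 5.8 dB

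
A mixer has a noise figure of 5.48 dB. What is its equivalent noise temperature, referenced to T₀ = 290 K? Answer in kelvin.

F = 10^(5.48/10) = 3.53183
T_e = (F − 1)·T₀ = (3.53183 − 1) × 290 = 734 K

734 K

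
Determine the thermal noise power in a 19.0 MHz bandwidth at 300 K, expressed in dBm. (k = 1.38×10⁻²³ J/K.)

−101.0 dBm

P_n = kTB = 1.38×10⁻²³ × 300 × 1.90×10⁷ = 7.87×10⁻¹⁴ W
In dBm: 10 log₁₀(7.87×10⁻¹⁴ / 10⁻³) = −101.0 dBm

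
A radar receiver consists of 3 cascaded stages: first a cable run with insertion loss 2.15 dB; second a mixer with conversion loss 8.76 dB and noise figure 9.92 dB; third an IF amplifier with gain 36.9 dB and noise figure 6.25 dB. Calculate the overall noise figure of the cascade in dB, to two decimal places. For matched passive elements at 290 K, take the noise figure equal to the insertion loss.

17.46 dB

Convert to linear (a loss of L dB is a gain of −L dB): F_i = 10^(NF_i/10), G_i = 10^(G_i,dB/10)
  Stage 1: F_1 = 10^(2.15/10) = 1.641, G_1 = 10^(−2.15/10) = 0.6095
  Stage 2: F_2 = 10^(9.92/10) = 9.817, G_2 = 10^(−8.76/10) = 0.1330
  Stage 3: F_3 = 10^(6.25/10) = 4.217, G_3 = 10^(36.9/10) = 4898
Friis cascade:
  F = 1.641 + (9.817 − 1)/0.6095 + (4.217 − 1)/0.08110 = 55.78
NF = 10 log₁₀(55.78) = 17.46 dB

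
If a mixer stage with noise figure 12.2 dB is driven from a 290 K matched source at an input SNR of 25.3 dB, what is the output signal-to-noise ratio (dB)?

13.1 dB

By definition F = SNR_in/SNR_out, so in dB: SNR_out = SNR_in − NF
SNR_out = 25.3 − 12.2 = 13.1 dB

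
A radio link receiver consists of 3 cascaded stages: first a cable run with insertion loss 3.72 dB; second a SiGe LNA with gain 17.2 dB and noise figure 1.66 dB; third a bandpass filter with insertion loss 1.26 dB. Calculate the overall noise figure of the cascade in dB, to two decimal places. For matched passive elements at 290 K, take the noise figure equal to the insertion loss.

5.40 dB

Convert to linear (a loss of L dB is a gain of −L dB): F_i = 10^(NF_i/10), G_i = 10^(G_i,dB/10)
  Stage 1: F_1 = 10^(3.72/10) = 2.355, G_1 = 10^(−3.72/10) = 0.4246
  Stage 2: F_2 = 10^(1.66/10) = 1.466, G_2 = 10^(17.2/10) = 52.48
  Stage 3: F_3 = 10^(1.26/10) = 1.337, G_3 = 10^(−1.26/10) = 0.7482
Friis cascade:
  F = 2.355 + (1.466 − 1)/0.4246 + (1.337 − 1)/22.28 = 3.467
NF = 10 log₁₀(3.467) = 5.40 dB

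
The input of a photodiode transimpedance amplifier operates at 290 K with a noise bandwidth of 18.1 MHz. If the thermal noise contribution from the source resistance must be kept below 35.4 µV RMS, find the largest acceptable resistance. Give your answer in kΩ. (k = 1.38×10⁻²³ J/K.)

Johnson–Nyquist: V_n = √(4kTRB) ⇒ R = V_n² / (4kTB)
4kTB = 4 × 1.38×10⁻²³ × 290 × 1.81×10⁷ = 2.90×10⁻¹³
R = (3.54×10⁻⁵)² / 2.90×10⁻¹³ = 4.33×10³ Ω = 4.33 kΩ

4.33 kΩ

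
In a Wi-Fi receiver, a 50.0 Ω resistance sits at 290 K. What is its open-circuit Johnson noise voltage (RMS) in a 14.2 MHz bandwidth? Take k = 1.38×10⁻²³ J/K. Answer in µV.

3.37 µV

V_n = √(4kTRB)
4kTRB = 4 × 1.38×10⁻²³ × 290 × 5.00×10¹ × 1.42×10⁷ = 1.14×10⁻¹¹ V²
V_n = √(1.14×10⁻¹¹) = 3.37×10⁻⁶ V = 3.37 µV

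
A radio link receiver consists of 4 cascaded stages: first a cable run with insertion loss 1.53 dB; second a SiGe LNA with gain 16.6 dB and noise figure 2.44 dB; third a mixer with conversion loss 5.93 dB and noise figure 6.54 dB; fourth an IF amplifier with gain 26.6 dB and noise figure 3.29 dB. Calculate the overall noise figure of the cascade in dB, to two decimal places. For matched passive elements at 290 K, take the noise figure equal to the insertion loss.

4.38 dB

Convert to linear (a loss of L dB is a gain of −L dB): F_i = 10^(NF_i/10), G_i = 10^(G_i,dB/10)
  Stage 1: F_1 = 10^(1.53/10) = 1.422, G_1 = 10^(−1.53/10) = 0.7031
  Stage 2: F_2 = 10^(2.44/10) = 1.754, G_2 = 10^(16.6/10) = 45.71
  Stage 3: F_3 = 10^(6.54/10) = 4.508, G_3 = 10^(−5.93/10) = 0.2553
  Stage 4: F_4 = 10^(3.29/10) = 2.133, G_4 = 10^(26.6/10) = 457.1
Friis cascade:
  F = 1.422 + (1.754 − 1)/0.7031 + (4.508 − 1)/32.14 + (2.133 − 1)/8.204 = 2.742
NF = 10 log₁₀(2.742) = 4.38 dB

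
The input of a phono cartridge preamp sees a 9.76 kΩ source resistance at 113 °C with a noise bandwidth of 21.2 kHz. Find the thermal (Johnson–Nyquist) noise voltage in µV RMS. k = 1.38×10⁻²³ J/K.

T = 113 °C + 273.15 = 386.15 K
V_n = √(4kTRB)
4kTRB = 4 × 1.38×10⁻²³ × 386.15 × 9.76×10³ × 2.12×10⁴ = 4.41×10⁻¹² V²
V_n = √(4.41×10⁻¹²) = 2.10×10⁻⁶ V = 2.10 µV

2.10 µV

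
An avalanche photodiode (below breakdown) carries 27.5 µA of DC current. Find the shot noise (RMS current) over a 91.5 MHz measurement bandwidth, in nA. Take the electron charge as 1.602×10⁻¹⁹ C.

I_n = √(2qI·B)
2qI·B = 2 × 1.602×10⁻¹⁹ × 2.75×10⁻⁵ × 9.15×10⁷ = 8.06×10⁻¹⁶ A²
I_n = √(8.06×10⁻¹⁶) = 2.84×10⁻⁸ A = 28.4 nA

28.4 nA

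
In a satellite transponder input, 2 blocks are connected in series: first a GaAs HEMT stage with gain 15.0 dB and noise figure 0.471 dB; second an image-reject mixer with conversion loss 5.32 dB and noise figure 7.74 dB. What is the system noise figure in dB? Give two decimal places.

1.04 dB

Convert to linear (a loss of L dB is a gain of −L dB): F_i = 10^(NF_i/10), G_i = 10^(G_i,dB/10)
  Stage 1: F_1 = 10^(0.471/10) = 1.115, G_1 = 10^(15.0/10) = 31.62
  Stage 2: F_2 = 10^(7.74/10) = 5.943, G_2 = 10^(−5.32/10) = 0.2938
Friis cascade:
  F = 1.115 + (5.943 − 1)/31.62 = 1.271
NF = 10 log₁₀(1.271) = 1.04 dB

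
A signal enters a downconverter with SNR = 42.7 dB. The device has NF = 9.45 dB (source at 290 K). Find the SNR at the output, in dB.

33.25 dB

By definition F = SNR_in/SNR_out, so in dB: SNR_out = SNR_in − NF
SNR_out = 42.7 − 9.45 = 33.25 dB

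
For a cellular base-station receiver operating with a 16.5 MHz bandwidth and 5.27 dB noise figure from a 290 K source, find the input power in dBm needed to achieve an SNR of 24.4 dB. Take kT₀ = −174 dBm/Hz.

−72.2 dBm

Sensitivity = −174 + 10 log₁₀(B) + NF + SNR_min
= −174 + 72.17 + 5.27 + 24.4
= −72.16 dBm → −72.2 dBm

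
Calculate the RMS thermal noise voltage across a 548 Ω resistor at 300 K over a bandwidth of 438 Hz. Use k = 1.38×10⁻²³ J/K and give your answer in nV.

63.0 nV

V_n = √(4kTRB)
4kTRB = 4 × 1.38×10⁻²³ × 300 × 5.48×10² × 4.38×10² = 3.97×10⁻¹⁵ V²
V_n = √(3.97×10⁻¹⁵) = 6.30×10⁻⁸ V = 63.0 nV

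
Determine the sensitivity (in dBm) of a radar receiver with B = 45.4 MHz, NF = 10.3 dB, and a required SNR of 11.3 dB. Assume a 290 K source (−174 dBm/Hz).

−75.8 dBm

Sensitivity = −174 + 10 log₁₀(B) + NF + SNR_min
= −174 + 76.57 + 10.3 + 11.3
= −75.83 dBm → −75.8 dBm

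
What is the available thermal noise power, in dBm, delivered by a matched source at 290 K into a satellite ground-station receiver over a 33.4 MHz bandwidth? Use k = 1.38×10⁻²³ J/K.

P_n = kTB = 1.38×10⁻²³ × 290 × 3.34×10⁷ = 1.34×10⁻¹³ W
In dBm: 10 log₁₀(1.34×10⁻¹³ / 10⁻³) = −98.7 dBm

−98.7 dBm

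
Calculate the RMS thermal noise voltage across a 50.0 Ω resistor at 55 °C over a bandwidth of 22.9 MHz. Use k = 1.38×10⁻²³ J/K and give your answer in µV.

4.55 µV

T = 55 °C + 273.15 = 328.15 K
V_n = √(4kTRB)
4kTRB = 4 × 1.38×10⁻²³ × 328.15 × 5.00×10¹ × 2.29×10⁷ = 2.07×10⁻¹¹ V²
V_n = √(2.07×10⁻¹¹) = 4.55×10⁻⁶ V = 4.55 µV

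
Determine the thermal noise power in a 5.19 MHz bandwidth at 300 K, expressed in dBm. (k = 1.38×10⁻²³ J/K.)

P_n = kTB = 1.38×10⁻²³ × 300 × 5.19×10⁶ = 2.15×10⁻¹⁴ W
In dBm: 10 log₁₀(2.15×10⁻¹⁴ / 10⁻³) = −106.7 dBm

−106.7 dBm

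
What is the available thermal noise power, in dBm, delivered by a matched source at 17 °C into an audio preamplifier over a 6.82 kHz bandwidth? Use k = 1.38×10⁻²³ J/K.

T = 17 °C + 273.15 = 290.15 K
P_n = kTB = 1.38×10⁻²³ × 290.15 × 6.82×10³ = 2.73×10⁻¹⁷ W
In dBm: 10 log₁₀(2.73×10⁻¹⁷ / 10⁻³) = −135.6 dBm

−135.6 dBm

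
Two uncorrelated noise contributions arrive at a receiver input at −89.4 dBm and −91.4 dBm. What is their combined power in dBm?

−87.3 dBm

Convert to linear, add, convert back:
P₁ = 1.15×10⁻¹² W, P₂ = 7.24×10⁻¹³ W
P_tot = 1.87×10⁻¹² W → 10 log₁₀(P_tot / 10⁻³) = −87.3 dBm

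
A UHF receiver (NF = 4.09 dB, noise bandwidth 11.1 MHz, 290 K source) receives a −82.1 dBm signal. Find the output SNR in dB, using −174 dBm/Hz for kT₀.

Noise floor: N = −174 + 10 log₁₀(B) + NF
10 log₁₀(1.11×10⁷) = 70.45 dB
N = −174 + 70.45 + 4.09 = −99.46 dBm
SNR = P_sig − N = −82.1 − (−99.46) = 17.36 dB → 17.4 dB

17.4 dB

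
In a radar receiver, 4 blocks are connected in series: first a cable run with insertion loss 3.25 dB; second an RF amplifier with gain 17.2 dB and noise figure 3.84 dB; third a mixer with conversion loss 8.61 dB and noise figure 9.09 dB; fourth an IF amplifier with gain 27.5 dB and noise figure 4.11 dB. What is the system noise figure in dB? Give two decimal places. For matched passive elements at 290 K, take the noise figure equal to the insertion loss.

7.68 dB

Convert to linear (a loss of L dB is a gain of −L dB): F_i = 10^(NF_i/10), G_i = 10^(G_i,dB/10)
  Stage 1: F_1 = 10^(3.25/10) = 2.113, G_1 = 10^(−3.25/10) = 0.4732
  Stage 2: F_2 = 10^(3.84/10) = 2.421, G_2 = 10^(17.2/10) = 52.48
  Stage 3: F_3 = 10^(9.09/10) = 8.110, G_3 = 10^(−8.61/10) = 0.1377
  Stage 4: F_4 = 10^(4.11/10) = 2.576, G_4 = 10^(27.5/10) = 562.3
Friis cascade:
  F = 2.113 + (2.421 − 1)/0.4732 + (8.110 − 1)/24.83 + (2.576 − 1)/3.420 = 5.864
NF = 10 log₁₀(5.864) = 7.68 dB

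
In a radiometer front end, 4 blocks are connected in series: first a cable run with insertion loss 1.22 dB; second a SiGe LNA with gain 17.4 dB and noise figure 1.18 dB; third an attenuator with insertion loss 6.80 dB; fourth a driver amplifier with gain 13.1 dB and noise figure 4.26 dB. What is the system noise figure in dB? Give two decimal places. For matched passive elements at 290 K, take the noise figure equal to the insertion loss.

Convert to linear (a loss of L dB is a gain of −L dB): F_i = 10^(NF_i/10), G_i = 10^(G_i,dB/10)
  Stage 1: F_1 = 10^(1.22/10) = 1.324, G_1 = 10^(−1.22/10) = 0.7551
  Stage 2: F_2 = 10^(1.18/10) = 1.312, G_2 = 10^(17.4/10) = 54.95
  Stage 3: F_3 = 10^(6.80/10) = 4.786, G_3 = 10^(−6.80/10) = 0.2089
  Stage 4: F_4 = 10^(4.26/10) = 2.667, G_4 = 10^(13.1/10) = 20.42
Friis cascade:
  F = 1.324 + (1.312 − 1)/0.7551 + (4.786 − 1)/41.50 + (2.667 − 1)/8.670 = 2.021
NF = 10 log₁₀(2.021) = 3.06 dB

3.06 dB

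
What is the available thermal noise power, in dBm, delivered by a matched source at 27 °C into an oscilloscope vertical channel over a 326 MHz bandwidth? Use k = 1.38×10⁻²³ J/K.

−88.7 dBm

T = 27 °C + 273.15 = 300.15 K
P_n = kTB = 1.38×10⁻²³ × 300.15 × 3.26×10⁸ = 1.35×10⁻¹² W
In dBm: 10 log₁₀(1.35×10⁻¹² / 10⁻³) = −88.7 dBm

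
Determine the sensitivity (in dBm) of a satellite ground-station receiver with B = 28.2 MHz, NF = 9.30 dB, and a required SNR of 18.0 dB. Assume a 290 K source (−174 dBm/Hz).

Sensitivity = −174 + 10 log₁₀(B) + NF + SNR_min
= −174 + 74.5 + 9.30 + 18.0
= −72.20 dBm → −72.2 dBm

−72.2 dBm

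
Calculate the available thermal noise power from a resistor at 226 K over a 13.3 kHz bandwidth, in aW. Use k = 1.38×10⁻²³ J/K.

41.5 aW

P_n = kTB = 1.38×10⁻²³ × 226 × 1.33×10⁴ = 4.15×10⁻¹⁷ W = 41.5 aW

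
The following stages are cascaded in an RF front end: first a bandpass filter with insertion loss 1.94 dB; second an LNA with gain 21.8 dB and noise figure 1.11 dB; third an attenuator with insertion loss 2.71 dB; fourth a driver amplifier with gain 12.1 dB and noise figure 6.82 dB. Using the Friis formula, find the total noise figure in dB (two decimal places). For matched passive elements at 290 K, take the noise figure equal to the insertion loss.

Convert to linear (a loss of L dB is a gain of −L dB): F_i = 10^(NF_i/10), G_i = 10^(G_i,dB/10)
  Stage 1: F_1 = 10^(1.94/10) = 1.563, G_1 = 10^(−1.94/10) = 0.6397
  Stage 2: F_2 = 10^(1.11/10) = 1.291, G_2 = 10^(21.8/10) = 151.4
  Stage 3: F_3 = 10^(2.71/10) = 1.866, G_3 = 10^(−2.71/10) = 0.5358
  Stage 4: F_4 = 10^(6.82/10) = 4.808, G_4 = 10^(12.1/10) = 16.22
Friis cascade:
  F = 1.563 + (1.291 − 1)/0.6397 + (1.866 − 1)/96.83 + (4.808 − 1)/51.88 = 2.101
NF = 10 log₁₀(2.101) = 3.22 dB

3.22 dB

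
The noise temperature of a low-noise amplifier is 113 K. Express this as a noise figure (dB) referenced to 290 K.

F = 1 + T_e/T₀ = 1 + 113/290 = 1.38966
NF = 10 log₁₀(1.38966) = 1.43 dB

1.43 dB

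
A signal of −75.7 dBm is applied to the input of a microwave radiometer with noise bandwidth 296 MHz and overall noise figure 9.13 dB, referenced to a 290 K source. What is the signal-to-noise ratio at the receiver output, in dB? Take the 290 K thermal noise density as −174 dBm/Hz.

Noise floor: N = −174 + 10 log₁₀(B) + NF
10 log₁₀(2.96×10⁸) = 84.71 dB
N = −174 + 84.71 + 9.13 = −80.16 dBm
SNR = P_sig − N = −75.7 − (−80.16) = 4.46 dB → 4.5 dB

4.5 dB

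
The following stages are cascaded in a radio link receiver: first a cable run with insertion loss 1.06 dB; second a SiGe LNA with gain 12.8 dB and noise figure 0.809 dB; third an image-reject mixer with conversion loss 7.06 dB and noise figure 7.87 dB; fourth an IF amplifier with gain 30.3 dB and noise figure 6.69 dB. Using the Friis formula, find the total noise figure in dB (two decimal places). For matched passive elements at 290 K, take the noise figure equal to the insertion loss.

4.95 dB

Convert to linear (a loss of L dB is a gain of −L dB): F_i = 10^(NF_i/10), G_i = 10^(G_i,dB/10)
  Stage 1: F_1 = 10^(1.06/10) = 1.276, G_1 = 10^(−1.06/10) = 0.7834
  Stage 2: F_2 = 10^(0.809/10) = 1.205, G_2 = 10^(12.8/10) = 19.05
  Stage 3: F_3 = 10^(7.87/10) = 6.124, G_3 = 10^(−7.06/10) = 0.1968
  Stage 4: F_4 = 10^(6.69/10) = 4.667, G_4 = 10^(30.3/10) = 1072
Friis cascade:
  F = 1.276 + (1.205 − 1)/0.7834 + (6.124 − 1)/14.93 + (4.667 − 1)/2.938 = 3.129
NF = 10 log₁₀(3.129) = 4.95 dB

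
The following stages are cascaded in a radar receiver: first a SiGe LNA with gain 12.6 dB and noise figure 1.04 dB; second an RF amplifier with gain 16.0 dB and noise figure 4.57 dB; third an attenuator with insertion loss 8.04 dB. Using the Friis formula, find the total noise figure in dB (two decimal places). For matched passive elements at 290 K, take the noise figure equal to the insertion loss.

1.40 dB

Convert to linear (a loss of L dB is a gain of −L dB): F_i = 10^(NF_i/10), G_i = 10^(G_i,dB/10)
  Stage 1: F_1 = 10^(1.04/10) = 1.271, G_1 = 10^(12.6/10) = 18.20
  Stage 2: F_2 = 10^(4.57/10) = 2.864, G_2 = 10^(16.0/10) = 39.81
  Stage 3: F_3 = 10^(8.04/10) = 6.368, G_3 = 10^(−8.04/10) = 0.1570
Friis cascade:
  F = 1.271 + (2.864 − 1)/18.20 + (6.368 − 1)/724.4 = 1.380
NF = 10 log₁₀(1.380) = 1.40 dB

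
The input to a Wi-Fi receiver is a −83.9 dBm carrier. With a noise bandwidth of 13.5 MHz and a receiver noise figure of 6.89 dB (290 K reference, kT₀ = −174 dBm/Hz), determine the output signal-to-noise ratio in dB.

Noise floor: N = −174 + 10 log₁₀(B) + NF
10 log₁₀(1.35×10⁷) = 71.3 dB
N = −174 + 71.3 + 6.89 = −95.81 dBm
SNR = P_sig − N = −83.9 − (−95.81) = 11.91 dB → 11.9 dB

11.9 dB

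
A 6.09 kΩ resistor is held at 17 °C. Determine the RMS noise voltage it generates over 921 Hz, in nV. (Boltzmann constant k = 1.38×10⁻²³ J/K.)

T = 17 °C + 273.15 = 290.15 K
V_n = √(4kTRB)
4kTRB = 4 × 1.38×10⁻²³ × 290.15 × 6.09×10³ × 9.21×10² = 8.98×10⁻¹⁴ V²
V_n = √(8.98×10⁻¹⁴) = 3.00×10⁻⁷ V = 300 nV

300 nV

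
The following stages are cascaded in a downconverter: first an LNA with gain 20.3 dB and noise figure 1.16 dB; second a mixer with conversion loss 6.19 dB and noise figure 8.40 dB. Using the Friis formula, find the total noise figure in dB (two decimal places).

Convert to linear (a loss of L dB is a gain of −L dB): F_i = 10^(NF_i/10), G_i = 10^(G_i,dB/10)
  Stage 1: F_1 = 10^(1.16/10) = 1.306, G_1 = 10^(20.3/10) = 107.2
  Stage 2: F_2 = 10^(8.40/10) = 6.918, G_2 = 10^(−6.19/10) = 0.2404
Friis cascade:
  F = 1.306 + (6.918 − 1)/107.2 = 1.361
NF = 10 log₁₀(1.361) = 1.34 dB

1.34 dB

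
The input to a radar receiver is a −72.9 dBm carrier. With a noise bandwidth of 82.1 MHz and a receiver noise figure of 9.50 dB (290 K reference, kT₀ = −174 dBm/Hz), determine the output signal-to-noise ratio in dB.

12.5 dB

Noise floor: N = −174 + 10 log₁₀(B) + NF
10 log₁₀(8.21×10⁷) = 79.14 dB
N = −174 + 79.14 + 9.50 = −85.36 dBm
SNR = P_sig − N = −72.9 − (−85.36) = 12.46 dB → 12.5 dB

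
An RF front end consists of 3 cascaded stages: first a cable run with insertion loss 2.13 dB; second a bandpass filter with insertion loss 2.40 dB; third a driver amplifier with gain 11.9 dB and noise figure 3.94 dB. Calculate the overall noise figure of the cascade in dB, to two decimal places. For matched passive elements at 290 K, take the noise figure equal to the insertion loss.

8.47 dB

Convert to linear (a loss of L dB is a gain of −L dB): F_i = 10^(NF_i/10), G_i = 10^(G_i,dB/10)
  Stage 1: F_1 = 10^(2.13/10) = 1.633, G_1 = 10^(−2.13/10) = 0.6124
  Stage 2: F_2 = 10^(2.40/10) = 1.738, G_2 = 10^(−2.40/10) = 0.5754
  Stage 3: F_3 = 10^(3.94/10) = 2.477, G_3 = 10^(11.9/10) = 15.49
Friis cascade:
  F = 1.633 + (1.738 − 1)/0.6124 + (2.477 − 1)/0.3524 = 7.031
NF = 10 log₁₀(7.031) = 8.47 dB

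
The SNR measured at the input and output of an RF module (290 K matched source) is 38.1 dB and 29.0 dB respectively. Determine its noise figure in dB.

9.1 dB

NF (dB) = SNR_in(dB) − SNR_out(dB) when the source is at T₀
NF = 38.1 − 29.0 = 9.1 dB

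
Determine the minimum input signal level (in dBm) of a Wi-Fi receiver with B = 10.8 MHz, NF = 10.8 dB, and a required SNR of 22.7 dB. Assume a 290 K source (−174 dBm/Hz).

−70.2 dBm

Sensitivity = −174 + 10 log₁₀(B) + NF + SNR_min
= −174 + 70.33 + 10.8 + 22.7
= −70.17 dBm → −70.2 dBm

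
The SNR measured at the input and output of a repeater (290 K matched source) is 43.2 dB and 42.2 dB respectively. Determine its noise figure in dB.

NF (dB) = SNR_in(dB) − SNR_out(dB) when the source is at T₀
NF = 43.2 − 42.2 = 1.0 dB

1.0 dB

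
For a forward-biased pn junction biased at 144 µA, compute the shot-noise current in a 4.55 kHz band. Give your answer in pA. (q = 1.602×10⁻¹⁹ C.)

I_n = √(2qI·B)
2qI·B = 2 × 1.602×10⁻¹⁹ × 1.44×10⁻⁴ × 4.55×10³ = 2.10×10⁻¹⁹ A²
I_n = √(2.10×10⁻¹⁹) = 4.58×10⁻¹⁰ A = 458 pA

458 pA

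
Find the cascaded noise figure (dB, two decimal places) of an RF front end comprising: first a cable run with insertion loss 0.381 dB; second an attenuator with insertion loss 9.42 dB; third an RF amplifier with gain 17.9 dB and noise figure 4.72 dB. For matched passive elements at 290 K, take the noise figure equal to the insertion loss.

14.52 dB

Convert to linear (a loss of L dB is a gain of −L dB): F_i = 10^(NF_i/10), G_i = 10^(G_i,dB/10)
  Stage 1: F_1 = 10^(0.381/10) = 1.092, G_1 = 10^(−0.381/10) = 0.9160
  Stage 2: F_2 = 10^(9.42/10) = 8.750, G_2 = 10^(−9.42/10) = 0.1143
  Stage 3: F_3 = 10^(4.72/10) = 2.965, G_3 = 10^(17.9/10) = 61.66
Friis cascade:
  F = 1.092 + (8.750 − 1)/0.9160 + (2.965 − 1)/0.1047 = 28.32
NF = 10 log₁₀(28.32) = 14.52 dB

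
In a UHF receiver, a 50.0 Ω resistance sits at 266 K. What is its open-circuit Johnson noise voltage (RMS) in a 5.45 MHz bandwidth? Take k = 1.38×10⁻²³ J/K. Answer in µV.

V_n = √(4kTRB)
4kTRB = 4 × 1.38×10⁻²³ × 266 × 5.00×10¹ × 5.45×10⁶ = 4.00×10⁻¹² V²
V_n = √(4.00×10⁻¹²) = 2.00×10⁻⁶ V = 2.00 µV

2.00 µV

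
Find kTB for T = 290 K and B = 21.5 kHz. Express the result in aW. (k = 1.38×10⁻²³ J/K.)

P_n = kTB = 1.38×10⁻²³ × 290 × 2.15×10⁴ = 8.60×10⁻¹⁷ W = 86.0 aW

86.0 aW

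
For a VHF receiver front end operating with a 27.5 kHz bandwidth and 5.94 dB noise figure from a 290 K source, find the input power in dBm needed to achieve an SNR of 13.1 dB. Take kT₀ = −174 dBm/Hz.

−110.6 dBm

Sensitivity = −174 + 10 log₁₀(B) + NF + SNR_min
= −174 + 44.39 + 5.94 + 13.1
= −110.57 dBm → −110.6 dBm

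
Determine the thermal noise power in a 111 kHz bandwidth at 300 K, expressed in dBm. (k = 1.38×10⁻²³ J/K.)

P_n = kTB = 1.38×10⁻²³ × 300 × 1.11×10⁵ = 4.60×10⁻¹⁶ W
In dBm: 10 log₁₀(4.60×10⁻¹⁶ / 10⁻³) = −123.4 dBm

−123.4 dBm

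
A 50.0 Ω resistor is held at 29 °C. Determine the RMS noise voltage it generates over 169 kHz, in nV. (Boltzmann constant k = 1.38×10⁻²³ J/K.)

375 nV

T = 29 °C + 273.15 = 302.15 K
V_n = √(4kTRB)
4kTRB = 4 × 1.38×10⁻²³ × 302.15 × 5.00×10¹ × 1.69×10⁵ = 1.41×10⁻¹³ V²
V_n = √(1.41×10⁻¹³) = 3.75×10⁻⁷ V = 375 nV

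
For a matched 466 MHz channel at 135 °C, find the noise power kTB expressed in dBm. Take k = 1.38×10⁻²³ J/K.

T = 135 °C + 273.15 = 408.15 K
P_n = kTB = 1.38×10⁻²³ × 408.15 × 4.66×10⁸ = 2.62×10⁻¹² W
In dBm: 10 log₁₀(2.62×10⁻¹² / 10⁻³) = −85.8 dBm

−85.8 dBm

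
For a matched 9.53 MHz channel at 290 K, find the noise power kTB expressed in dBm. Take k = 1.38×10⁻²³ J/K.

−104.2 dBm

P_n = kTB = 1.38×10⁻²³ × 290 × 9.53×10⁶ = 3.81×10⁻¹⁴ W
In dBm: 10 log₁₀(3.81×10⁻¹⁴ / 10⁻³) = −104.2 dBm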